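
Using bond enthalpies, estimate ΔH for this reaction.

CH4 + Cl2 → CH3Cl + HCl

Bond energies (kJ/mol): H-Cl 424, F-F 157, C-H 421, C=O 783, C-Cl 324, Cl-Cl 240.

ΔH ≈ −87 kJ

Bonds broken (reactants):
  C-H: 4 × 421 = 1684
  Cl-Cl: 1 × 240 = 240
  Σ(broken) = 1924 kJ
Bonds formed (products):
  C-Cl: 1 × 324 = 324
  C-H: 3 × 421 = 1263
  H-Cl: 1 × 424 = 424
  Σ(formed) = 2011 kJ
ΔH = Σ(broken) − Σ(formed) = 1924 − 2011 = −87 kJ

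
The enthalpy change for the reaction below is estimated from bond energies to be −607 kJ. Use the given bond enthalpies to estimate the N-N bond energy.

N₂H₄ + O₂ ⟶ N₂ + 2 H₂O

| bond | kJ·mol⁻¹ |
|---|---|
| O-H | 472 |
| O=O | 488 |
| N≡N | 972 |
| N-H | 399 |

D(N-N) ≈ 169 kJ/mol

Let D be the N-N bond energy.
Σ(broken) = 4×399 + 1×D + 1×488 = 2084 + D
Σ(formed) = 1×972 + 4×472 = 2860
ΔH = Σ(broken) − Σ(formed) = (2084 + D) − (2860) = −776 + D
Setting this equal to −607 kJ gives D = 169 kJ/mol.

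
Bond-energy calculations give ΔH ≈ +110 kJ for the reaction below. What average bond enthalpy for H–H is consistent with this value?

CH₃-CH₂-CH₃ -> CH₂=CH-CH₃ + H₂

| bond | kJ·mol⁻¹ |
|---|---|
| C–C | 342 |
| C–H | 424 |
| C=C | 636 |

Let D be the H–H bond energy.
Σ(broken) = 2×342 + 8×424 = 4076
Σ(formed) = 1×342 + 6×424 + 1×636 + 1×D = 3522 + D
ΔH = Σ(broken) − Σ(formed) = (4076) − (3522 + D) = +554 − D
Setting this equal to +110 kJ gives D = 444 kJ/mol.

D(H–H) ≈ 444 kJ/mol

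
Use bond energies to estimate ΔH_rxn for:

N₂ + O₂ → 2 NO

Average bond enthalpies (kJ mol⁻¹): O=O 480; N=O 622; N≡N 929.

Bonds broken (reactants):
  N≡N: 1 × 929 = 929
  O=O: 1 × 480 = 480
  Σ(broken) = 1409 kJ
Bonds formed (products):
  N=O: 2 × 622 = 1244
  Σ(formed) = 1244 kJ
ΔH = Σ(broken) − Σ(formed) = 1409 − 1244 = +165 kJ

ΔH ≈ +165 kJ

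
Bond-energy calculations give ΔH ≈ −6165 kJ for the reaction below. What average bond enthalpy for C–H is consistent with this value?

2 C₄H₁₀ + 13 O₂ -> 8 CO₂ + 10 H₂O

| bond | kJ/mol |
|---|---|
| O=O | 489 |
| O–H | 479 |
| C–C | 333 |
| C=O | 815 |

D(C–H) ≈ 405 kJ/mol

Let D be the C–H bond energy.
Σ(broken) = 6×333 + 20×D + 13×489 = 8355 + 20D
Σ(formed) = 16×815 + 20×479 = 22620
ΔH = Σ(broken) − Σ(formed) = (8355 + 20D) − (22620) = −14265 + 20D
Setting this equal to −6165 kJ gives 20D = 8100, so D = 405 kJ/mol.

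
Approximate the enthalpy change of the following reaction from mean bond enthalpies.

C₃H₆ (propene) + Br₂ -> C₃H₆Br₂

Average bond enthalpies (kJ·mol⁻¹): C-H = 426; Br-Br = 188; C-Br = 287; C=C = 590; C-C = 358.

Bonds broken (reactants):
  Br-Br: 1 × 188 = 188
  C-C: 1 × 358 = 358
  C-H: 6 × 426 = 2556
  C=C: 1 × 590 = 590
  Σ(broken) = 3692 kJ
Bonds formed (products):
  C-Br: 2 × 287 = 574
  C-C: 2 × 358 = 716
  C-H: 6 × 426 = 2556
  Σ(formed) = 3846 kJ
ΔH = Σ(broken) − Σ(formed) = 3692 − 3846 = −154 kJ

ΔH ≈ −154 kJ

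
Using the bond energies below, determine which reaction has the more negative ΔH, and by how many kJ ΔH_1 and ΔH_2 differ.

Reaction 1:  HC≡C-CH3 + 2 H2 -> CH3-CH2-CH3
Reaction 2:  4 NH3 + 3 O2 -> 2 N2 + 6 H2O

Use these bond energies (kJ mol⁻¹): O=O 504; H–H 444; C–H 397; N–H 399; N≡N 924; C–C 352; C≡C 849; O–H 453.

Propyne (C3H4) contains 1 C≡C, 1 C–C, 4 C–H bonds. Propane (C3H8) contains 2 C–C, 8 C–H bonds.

Reaction 1:
  Bonds broken (reactants):
    C≡C: 1 × 849 = 849
    C–C: 1 × 352 = 352
    C–H: 4 × 397 = 1588
    H–H: 2 × 444 = 888
    Σ(broken) = 3677 kJ
  Bonds formed (products):
    C–C: 2 × 352 = 704
    C–H: 8 × 397 = 3176
    Σ(formed) = 3880 kJ
  ΔH_1 = 3677 − 3880 = −203 kJ
Reaction 2:
  Bonds broken (reactants):
    N–H: 12 × 399 = 4788
    O=O: 3 × 504 = 1512
    Σ(broken) = 6300 kJ
  Bonds formed (products):
    N≡N: 2 × 924 = 1848
    O–H: 12 × 453 = 5436
    Σ(formed) = 7284 kJ
  ΔH_2 = 6300 − 7284 = −984 kJ
ΔH_1 − ΔH_2 = +781 kJ, so reaction 2 has the more negative ΔH; |ΔH_1 − ΔH_2| = 781 kJ.

Reaction 2, by 781 kJ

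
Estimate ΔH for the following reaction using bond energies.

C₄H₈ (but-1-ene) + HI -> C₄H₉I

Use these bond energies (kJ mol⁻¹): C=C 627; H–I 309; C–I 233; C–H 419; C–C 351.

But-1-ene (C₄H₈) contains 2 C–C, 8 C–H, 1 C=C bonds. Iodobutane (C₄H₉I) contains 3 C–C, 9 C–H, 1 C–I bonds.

Bonds broken (reactants):
  C–C: 2 × 351 = 702
  C–H: 8 × 419 = 3352
  C=C: 1 × 627 = 627
  H–I: 1 × 309 = 309
  Σ(broken) = 4990 kJ
Bonds formed (products):
  C–C: 3 × 351 = 1053
  C–H: 9 × 419 = 3771
  C–I: 1 × 233 = 233
  Σ(formed) = 5057 kJ
ΔH = Σ(broken) − Σ(formed) = 4990 − 5057 = −67 kJ

ΔH ≈ −67 kJ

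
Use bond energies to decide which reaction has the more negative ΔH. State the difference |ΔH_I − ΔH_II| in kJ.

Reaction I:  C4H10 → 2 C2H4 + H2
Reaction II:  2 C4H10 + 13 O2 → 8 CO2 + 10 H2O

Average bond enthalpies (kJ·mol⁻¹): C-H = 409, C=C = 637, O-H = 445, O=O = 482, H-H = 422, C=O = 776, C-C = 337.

Reaction I:
  Bonds broken (reactants):
    C-C: 3 × 337 = 1011
    C-H: 10 × 409 = 4090
    Σ(broken) = 5101 kJ
  Bonds formed (products):
    C-H: 8 × 409 = 3272
    C=C: 2 × 637 = 1274
    H-H: 1 × 422 = 422
    Σ(formed) = 4968 kJ
  ΔH_I = 5101 − 4968 = +133 kJ
Reaction II:
  Bonds broken (reactants):
    C-C: 6 × 337 = 2022
    C-H: 20 × 409 = 8180
    O=O: 13 × 482 = 6266
    Σ(broken) = 16468 kJ
  Bonds formed (products):
    C=O: 16 × 776 = 12416
    O-H: 20 × 445 = 8900
    Σ(formed) = 21316 kJ
  ΔH_II = 16468 − 21316 = −4848 kJ
ΔH_I − ΔH_II = +4981 kJ, so reaction II has the more negative ΔH; |ΔH_I − ΔH_II| = 4981 kJ.

Reaction II, by 4981 kJ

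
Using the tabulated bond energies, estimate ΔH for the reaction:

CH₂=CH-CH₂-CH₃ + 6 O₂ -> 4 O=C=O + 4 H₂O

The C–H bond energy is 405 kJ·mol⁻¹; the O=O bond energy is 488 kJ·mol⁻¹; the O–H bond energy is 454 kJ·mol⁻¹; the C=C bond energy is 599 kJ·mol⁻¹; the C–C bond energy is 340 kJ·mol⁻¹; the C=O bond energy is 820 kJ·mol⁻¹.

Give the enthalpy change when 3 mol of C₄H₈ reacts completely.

Bonds broken (reactants):
  C–C: 2 × 340 = 680
  C–H: 8 × 405 = 3240
  C=C: 1 × 599 = 599
  O=O: 6 × 488 = 2928
  Σ(broken) = 7447 kJ
Bonds formed (products):
  C=O: 8 × 820 = 6560
  O–H: 8 × 454 = 3632
  Σ(formed) = 10192 kJ
ΔH = Σ(broken) − Σ(formed) = 7447 − 10192 = −2745 kJ
For 3× the reaction as written: 3 × (−2745) = −8235 kJ

ΔH = −8235 kJ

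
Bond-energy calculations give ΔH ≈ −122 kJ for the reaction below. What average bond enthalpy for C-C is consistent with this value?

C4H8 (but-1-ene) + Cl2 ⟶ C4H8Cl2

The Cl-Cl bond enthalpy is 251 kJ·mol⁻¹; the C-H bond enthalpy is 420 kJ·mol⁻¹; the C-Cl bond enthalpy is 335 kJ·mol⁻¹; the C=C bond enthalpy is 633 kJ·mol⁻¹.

D(C-C) ≈ 336 kJ/mol

Let D be the C-C bond energy.
Σ(broken) = 2×D + 8×420 + 1×633 + 1×251 = 4244 + 2D
Σ(formed) = 3×D + 2×335 + 8×420 = 4030 + 3D
ΔH = Σ(broken) − Σ(formed) = (4244 + 2D) − (4030 + 3D) = +214 − D
Setting this equal to −122 kJ gives D = 336 kJ/mol.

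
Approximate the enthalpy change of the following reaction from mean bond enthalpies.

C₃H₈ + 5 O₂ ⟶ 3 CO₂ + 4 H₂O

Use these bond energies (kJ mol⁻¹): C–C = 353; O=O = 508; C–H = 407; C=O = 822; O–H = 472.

Bonds broken (reactants):
  C–C: 2 × 353 = 706
  C–H: 8 × 407 = 3256
  O=O: 5 × 508 = 2540
  Σ(broken) = 6502 kJ
Bonds formed (products):
  C=O: 6 × 822 = 4932
  O–H: 8 × 472 = 3776
  Σ(formed) = 8708 kJ
ΔH = Σ(broken) − Σ(formed) = 6502 − 8708 = −2206 kJ

ΔH ≈ −2206 kJ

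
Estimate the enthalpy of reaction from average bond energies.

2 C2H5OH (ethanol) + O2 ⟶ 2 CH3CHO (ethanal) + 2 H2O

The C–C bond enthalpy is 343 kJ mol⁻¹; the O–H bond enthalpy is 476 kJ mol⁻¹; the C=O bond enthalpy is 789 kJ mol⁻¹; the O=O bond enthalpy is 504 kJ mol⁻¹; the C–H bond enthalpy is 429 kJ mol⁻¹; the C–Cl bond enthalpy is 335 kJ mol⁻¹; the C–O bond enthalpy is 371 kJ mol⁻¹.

Bonds broken (reactants):
  C–C: 2 × 343 = 686
  C–H: 10 × 429 = 4290
  C–O: 2 × 371 = 742
  O–H: 2 × 476 = 952
  O=O: 1 × 504 = 504
  Σ(broken) = 7174 kJ
Bonds formed (products):
  C–C: 2 × 343 = 686
  C–H: 8 × 429 = 3432
  C=O: 2 × 789 = 1578
  O–H: 4 × 476 = 1904
  Σ(formed) = 7600 kJ
ΔH = Σ(broken) − Σ(formed) = 7174 − 7600 = −426 kJ

ΔH ≈ −426 kJ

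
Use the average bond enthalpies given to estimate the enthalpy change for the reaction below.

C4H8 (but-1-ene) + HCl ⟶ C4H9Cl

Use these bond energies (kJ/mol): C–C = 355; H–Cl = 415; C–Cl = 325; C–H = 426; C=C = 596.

ΔH ≈ −95 kJ

Bonds broken (reactants):
  C–C: 2 × 355 = 710
  C–H: 8 × 426 = 3408
  C=C: 1 × 596 = 596
  H–Cl: 1 × 415 = 415
  Σ(broken) = 5129 kJ
Bonds formed (products):
  C–C: 3 × 355 = 1065
  C–Cl: 1 × 325 = 325
  C–H: 9 × 426 = 3834
  Σ(formed) = 5224 kJ
ΔH = Σ(broken) − Σ(formed) = 5129 − 5224 = −95 kJ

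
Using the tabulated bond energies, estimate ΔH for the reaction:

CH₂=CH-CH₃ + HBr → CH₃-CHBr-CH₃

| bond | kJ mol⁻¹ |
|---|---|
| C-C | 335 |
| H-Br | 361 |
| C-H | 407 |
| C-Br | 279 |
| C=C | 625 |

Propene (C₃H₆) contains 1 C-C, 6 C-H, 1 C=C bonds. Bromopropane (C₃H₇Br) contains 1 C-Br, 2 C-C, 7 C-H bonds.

ΔH ≈ −35 kJ

Bonds broken (reactants):
  C-C: 1 × 335 = 335
  C-H: 6 × 407 = 2442
  C=C: 1 × 625 = 625
  H-Br: 1 × 361 = 361
  Σ(broken) = 3763 kJ
Bonds formed (products):
  C-Br: 1 × 279 = 279
  C-C: 2 × 335 = 670
  C-H: 7 × 407 = 2849
  Σ(formed) = 3798 kJ
ΔH = Σ(broken) − Σ(formed) = 3763 − 3798 = −35 kJ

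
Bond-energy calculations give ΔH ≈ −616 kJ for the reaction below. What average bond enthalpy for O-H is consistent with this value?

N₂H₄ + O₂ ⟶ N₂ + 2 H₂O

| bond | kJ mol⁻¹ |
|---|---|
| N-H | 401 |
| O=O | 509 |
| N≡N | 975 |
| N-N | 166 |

Let D be the O-H bond energy.
Σ(broken) = 4×401 + 1×166 + 1×509 = 2279
Σ(formed) = 1×975 + 4×D = 975 + 4D
ΔH = Σ(broken) − Σ(formed) = (2279) − (975 + 4D) = +1304 − 4D
Setting this equal to −616 kJ gives 4D = 1920, so D = 480 kJ/mol.

D(O-H) ≈ 480 kJ/mol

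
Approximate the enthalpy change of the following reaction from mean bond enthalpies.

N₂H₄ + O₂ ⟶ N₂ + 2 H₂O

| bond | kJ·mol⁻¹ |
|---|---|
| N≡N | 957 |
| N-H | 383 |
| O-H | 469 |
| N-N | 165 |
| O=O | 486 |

ΔH ≈ −650 kJ

Bonds broken (reactants):
  N-H: 4 × 383 = 1532
  N-N: 1 × 165 = 165
  O=O: 1 × 486 = 486
  Σ(broken) = 2183 kJ
Bonds formed (products):
  N≡N: 1 × 957 = 957
  O-H: 4 × 469 = 1876
  Σ(formed) = 2833 kJ
ΔH = Σ(broken) − Σ(formed) = 2183 − 2833 = −650 kJ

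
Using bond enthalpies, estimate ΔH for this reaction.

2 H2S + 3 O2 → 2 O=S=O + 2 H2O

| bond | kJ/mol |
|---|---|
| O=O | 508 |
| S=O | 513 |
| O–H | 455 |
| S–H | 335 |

ΔH ≈ −1008 kJ

Bonds broken (reactants):
  O=O: 3 × 508 = 1524
  S–H: 4 × 335 = 1340
  Σ(broken) = 2864 kJ
Bonds formed (products):
  O–H: 4 × 455 = 1820
  S=O: 4 × 513 = 2052
  Σ(formed) = 3872 kJ
ΔH = Σ(broken) − Σ(formed) = 2864 − 3872 = −1008 kJ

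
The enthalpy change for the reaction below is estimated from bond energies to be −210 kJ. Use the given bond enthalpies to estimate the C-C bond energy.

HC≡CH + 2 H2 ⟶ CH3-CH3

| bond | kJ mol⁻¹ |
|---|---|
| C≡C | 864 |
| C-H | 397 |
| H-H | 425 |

Let D be the C-C bond energy.
Σ(broken) = 1×864 + 2×397 + 2×425 = 2508
Σ(formed) = 1×D + 6×397 = 2382 + D
ΔH = Σ(broken) − Σ(formed) = (2508) − (2382 + D) = +126 − D
Setting this equal to −210 kJ gives D = 336 kJ/mol.

D(C-C) ≈ 336 kJ/mol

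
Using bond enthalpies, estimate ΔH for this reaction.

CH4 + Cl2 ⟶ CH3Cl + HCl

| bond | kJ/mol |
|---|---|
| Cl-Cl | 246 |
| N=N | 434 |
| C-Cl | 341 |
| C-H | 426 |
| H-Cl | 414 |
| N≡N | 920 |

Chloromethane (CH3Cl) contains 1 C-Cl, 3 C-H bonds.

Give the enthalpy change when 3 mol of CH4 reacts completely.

ΔH = −249 kJ

Bonds broken (reactants):
  C-H: 4 × 426 = 1704
  Cl-Cl: 1 × 246 = 246
  Σ(broken) = 1950 kJ
Bonds formed (products):
  C-Cl: 1 × 341 = 341
  C-H: 3 × 426 = 1278
  H-Cl: 1 × 414 = 414
  Σ(formed) = 2033 kJ
ΔH = Σ(broken) − Σ(formed) = 1950 − 2033 = −83 kJ
For 3× the reaction as written: 3 × (−83) = −249 kJ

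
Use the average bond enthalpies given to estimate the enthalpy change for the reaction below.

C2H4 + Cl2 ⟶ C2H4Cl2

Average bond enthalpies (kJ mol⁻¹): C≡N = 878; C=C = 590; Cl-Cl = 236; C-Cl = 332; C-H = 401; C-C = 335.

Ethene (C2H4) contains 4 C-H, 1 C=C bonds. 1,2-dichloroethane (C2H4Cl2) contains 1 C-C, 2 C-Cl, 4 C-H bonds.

ΔH ≈ −173 kJ

Bonds broken (reactants):
  C-H: 4 × 401 = 1604
  C=C: 1 × 590 = 590
  Cl-Cl: 1 × 236 = 236
  Σ(broken) = 2430 kJ
Bonds formed (products):
  C-C: 1 × 335 = 335
  C-Cl: 2 × 332 = 664
  C-H: 4 × 401 = 1604
  Σ(formed) = 2603 kJ
ΔH = Σ(broken) − Σ(formed) = 2430 − 2603 = −173 kJ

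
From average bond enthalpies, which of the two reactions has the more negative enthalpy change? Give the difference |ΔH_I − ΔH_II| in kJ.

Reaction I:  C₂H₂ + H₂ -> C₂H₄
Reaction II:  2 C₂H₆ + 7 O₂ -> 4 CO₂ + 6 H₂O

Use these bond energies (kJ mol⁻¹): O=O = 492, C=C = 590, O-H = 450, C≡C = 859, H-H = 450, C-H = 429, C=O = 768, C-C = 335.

Reaction I:
  Bonds broken (reactants):
    C≡C: 1 × 859 = 859
    C-H: 2 × 429 = 858
    H-H: 1 × 450 = 450
    Σ(broken) = 2167 kJ
  Bonds formed (products):
    C-H: 4 × 429 = 1716
    C=C: 1 × 590 = 590
    Σ(formed) = 2306 kJ
  ΔH_I = 2167 − 2306 = −139 kJ
Reaction II:
  Bonds broken (reactants):
    C-C: 2 × 335 = 670
    C-H: 12 × 429 = 5148
    O=O: 7 × 492 = 3444
    Σ(broken) = 9262 kJ
  Bonds formed (products):
    C=O: 8 × 768 = 6144
    O-H: 12 × 450 = 5400
    Σ(formed) = 11544 kJ
  ΔH_II = 9262 − 11544 = −2282 kJ
ΔH_I − ΔH_II = +2143 kJ, so reaction II has the more negative ΔH; |ΔH_I − ΔH_II| = 2143 kJ.

Reaction II, by 2143 kJ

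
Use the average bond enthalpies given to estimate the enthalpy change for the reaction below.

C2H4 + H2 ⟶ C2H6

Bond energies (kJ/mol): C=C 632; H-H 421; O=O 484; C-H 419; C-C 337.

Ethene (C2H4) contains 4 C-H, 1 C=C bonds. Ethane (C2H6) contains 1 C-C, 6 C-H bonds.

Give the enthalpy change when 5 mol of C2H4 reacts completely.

Bonds broken (reactants):
  C-H: 4 × 419 = 1676
  C=C: 1 × 632 = 632
  H-H: 1 × 421 = 421
  Σ(broken) = 2729 kJ
Bonds formed (products):
  C-C: 1 × 337 = 337
  C-H: 6 × 419 = 2514
  Σ(formed) = 2851 kJ
ΔH = Σ(broken) − Σ(formed) = 2729 − 2851 = −122 kJ
For 5× the reaction as written: 5 × (−122) = −610 kJ

ΔH = −610 kJ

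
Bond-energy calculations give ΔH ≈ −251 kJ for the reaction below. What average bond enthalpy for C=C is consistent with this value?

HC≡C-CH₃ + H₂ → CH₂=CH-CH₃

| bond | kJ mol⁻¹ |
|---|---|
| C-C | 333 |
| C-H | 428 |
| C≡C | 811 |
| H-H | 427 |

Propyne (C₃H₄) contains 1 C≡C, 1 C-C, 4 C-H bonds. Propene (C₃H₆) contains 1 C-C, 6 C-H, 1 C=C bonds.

Let D be the C=C bond energy.
Σ(broken) = 1×811 + 1×333 + 4×428 + 1×427 = 3283
Σ(formed) = 1×333 + 6×428 + 1×D = 2901 + D
ΔH = Σ(broken) − Σ(formed) = (3283) − (2901 + D) = +382 − D
Setting this equal to −251 kJ gives D = 633 kJ/mol.

D(C=C) ≈ 633 kJ/mol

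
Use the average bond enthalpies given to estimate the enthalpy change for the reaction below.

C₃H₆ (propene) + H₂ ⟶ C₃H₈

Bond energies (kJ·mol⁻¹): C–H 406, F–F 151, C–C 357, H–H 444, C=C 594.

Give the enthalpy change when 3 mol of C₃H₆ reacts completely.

Bonds broken (reactants):
  C–C: 1 × 357 = 357
  C–H: 6 × 406 = 2436
  C=C: 1 × 594 = 594
  H–H: 1 × 444 = 444
  Σ(broken) = 3831 kJ
Bonds formed (products):
  C–C: 2 × 357 = 714
  C–H: 8 × 406 = 3248
  Σ(formed) = 3962 kJ
ΔH = Σ(broken) − Σ(formed) = 3831 − 3962 = −131 kJ
For 3× the reaction as written: 3 × (−131) = −393 kJ

ΔH = −393 kJ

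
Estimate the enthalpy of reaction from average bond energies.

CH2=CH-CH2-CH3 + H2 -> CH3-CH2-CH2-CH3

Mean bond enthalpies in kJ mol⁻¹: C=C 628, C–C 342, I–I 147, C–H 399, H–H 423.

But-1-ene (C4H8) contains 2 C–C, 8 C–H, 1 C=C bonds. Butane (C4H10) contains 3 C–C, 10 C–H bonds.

Bonds broken (reactants):
  C–C: 2 × 342 = 684
  C–H: 8 × 399 = 3192
  C=C: 1 × 628 = 628
  H–H: 1 × 423 = 423
  Σ(broken) = 4927 kJ
Bonds formed (products):
  C–C: 3 × 342 = 1026
  C–H: 10 × 399 = 3990
  Σ(formed) = 5016 kJ
ΔH = Σ(broken) − Σ(formed) = 4927 − 5016 = −89 kJ

ΔH ≈ −89 kJ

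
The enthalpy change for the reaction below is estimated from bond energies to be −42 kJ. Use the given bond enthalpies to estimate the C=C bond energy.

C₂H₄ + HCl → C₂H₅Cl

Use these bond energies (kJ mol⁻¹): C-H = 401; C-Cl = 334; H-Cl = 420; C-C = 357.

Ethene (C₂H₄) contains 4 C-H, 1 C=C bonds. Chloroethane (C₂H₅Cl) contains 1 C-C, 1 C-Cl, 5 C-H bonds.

D(C=C) ≈ 630 kJ/mol

Let D be the C=C bond energy.
Σ(broken) = 4×401 + 1×D + 1×420 = 2024 + D
Σ(formed) = 1×357 + 1×334 + 5×401 = 2696
ΔH = Σ(broken) − Σ(formed) = (2024 + D) − (2696) = −672 + D
Setting this equal to −42 kJ gives D = 630 kJ/mol.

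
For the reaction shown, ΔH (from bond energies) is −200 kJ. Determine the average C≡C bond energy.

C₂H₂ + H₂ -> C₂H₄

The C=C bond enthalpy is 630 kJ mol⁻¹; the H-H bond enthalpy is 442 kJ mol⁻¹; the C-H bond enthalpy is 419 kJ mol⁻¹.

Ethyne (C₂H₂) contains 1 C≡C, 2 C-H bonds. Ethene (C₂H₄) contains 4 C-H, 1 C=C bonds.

Let D be the C≡C bond energy.
Σ(broken) = 1×D + 2×419 + 1×442 = 1280 + D
Σ(formed) = 4×419 + 1×630 = 2306
ΔH = Σ(broken) − Σ(formed) = (1280 + D) − (2306) = −1026 + D
Setting this equal to −200 kJ gives D = 826 kJ/mol.

D(C≡C) ≈ 826 kJ/mol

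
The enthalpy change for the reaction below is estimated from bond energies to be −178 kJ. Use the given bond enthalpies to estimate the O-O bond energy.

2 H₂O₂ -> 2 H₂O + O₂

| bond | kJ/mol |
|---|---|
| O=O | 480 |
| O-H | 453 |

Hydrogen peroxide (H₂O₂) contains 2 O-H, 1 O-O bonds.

D(O-O) ≈ 151 kJ/mol

Let D be the O-O bond energy.
Σ(broken) = 4×453 + 2×D = 1812 + 2D
Σ(formed) = 4×453 + 1×480 = 2292
ΔH = Σ(broken) − Σ(formed) = (1812 + 2D) − (2292) = −480 + 2D
Setting this equal to −178 kJ gives 2D = 302, so D = 151 kJ/mol.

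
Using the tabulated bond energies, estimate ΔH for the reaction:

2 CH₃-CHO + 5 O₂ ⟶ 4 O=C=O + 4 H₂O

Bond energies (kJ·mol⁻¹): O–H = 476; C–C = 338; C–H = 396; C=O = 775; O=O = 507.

Bonds broken (reactants):
  C–C: 2 × 338 = 676
  C–H: 8 × 396 = 3168
  C=O: 2 × 775 = 1550
  O=O: 5 × 507 = 2535
  Σ(broken) = 7929 kJ
Bonds formed (products):
  C=O: 8 × 775 = 6200
  O–H: 8 × 476 = 3808
  Σ(formed) = 10008 kJ
ΔH = Σ(broken) − Σ(formed) = 7929 − 10008 = −2079 kJ

ΔH ≈ −2079 kJ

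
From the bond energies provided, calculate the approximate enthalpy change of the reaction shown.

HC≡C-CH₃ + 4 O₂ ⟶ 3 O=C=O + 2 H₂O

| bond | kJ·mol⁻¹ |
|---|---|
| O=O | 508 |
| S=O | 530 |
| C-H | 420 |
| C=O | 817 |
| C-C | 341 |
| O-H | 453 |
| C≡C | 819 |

ΔH ≈ −1842 kJ

Bonds broken (reactants):
  C≡C: 1 × 819 = 819
  C-C: 1 × 341 = 341
  C-H: 4 × 420 = 1680
  O=O: 4 × 508 = 2032
  Σ(broken) = 4872 kJ
Bonds formed (products):
  C=O: 6 × 817 = 4902
  O-H: 4 × 453 = 1812
  Σ(formed) = 6714 kJ
ΔH = Σ(broken) − Σ(formed) = 4872 − 6714 = −1842 kJ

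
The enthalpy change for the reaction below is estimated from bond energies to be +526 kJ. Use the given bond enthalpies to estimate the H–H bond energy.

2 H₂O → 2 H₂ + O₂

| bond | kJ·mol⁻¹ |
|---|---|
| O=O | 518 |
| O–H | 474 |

Let D be the H–H bond energy.
Σ(broken) = 4×474 = 1896
Σ(formed) = 2×D + 1×518 = 518 + 2D
ΔH = Σ(broken) − Σ(formed) = (1896) − (518 + 2D) = +1378 − 2D
Setting this equal to +526 kJ gives 2D = 852, so D = 426 kJ/mol.

D(H–H) ≈ 426 kJ/mol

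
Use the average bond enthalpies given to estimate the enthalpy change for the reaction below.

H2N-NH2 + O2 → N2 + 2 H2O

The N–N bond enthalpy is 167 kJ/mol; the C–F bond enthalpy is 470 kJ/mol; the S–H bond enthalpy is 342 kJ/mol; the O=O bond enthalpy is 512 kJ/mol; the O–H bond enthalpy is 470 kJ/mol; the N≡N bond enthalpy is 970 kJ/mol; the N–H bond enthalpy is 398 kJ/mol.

Bonds broken (reactants):
  N–H: 4 × 398 = 1592
  N–N: 1 × 167 = 167
  O=O: 1 × 512 = 512
  Σ(broken) = 2271 kJ
Bonds formed (products):
  N≡N: 1 × 970 = 970
  O–H: 4 × 470 = 1880
  Σ(formed) = 2850 kJ
ΔH = Σ(broken) − Σ(formed) = 2271 − 2850 = −579 kJ

ΔH ≈ −579 kJ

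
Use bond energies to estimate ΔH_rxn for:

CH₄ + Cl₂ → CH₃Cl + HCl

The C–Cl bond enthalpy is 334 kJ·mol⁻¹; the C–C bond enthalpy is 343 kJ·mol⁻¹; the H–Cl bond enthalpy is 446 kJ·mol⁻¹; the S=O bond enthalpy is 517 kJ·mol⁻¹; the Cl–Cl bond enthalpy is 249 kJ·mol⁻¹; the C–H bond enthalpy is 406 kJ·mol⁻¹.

Bonds broken (reactants):
  C–H: 4 × 406 = 1624
  Cl–Cl: 1 × 249 = 249
  Σ(broken) = 1873 kJ
Bonds formed (products):
  C–Cl: 1 × 334 = 334
  C–H: 3 × 406 = 1218
  H–Cl: 1 × 446 = 446
  Σ(formed) = 1998 kJ
ΔH = Σ(broken) − Σ(formed) = 1873 − 1998 = −125 kJ

ΔH ≈ −125 kJ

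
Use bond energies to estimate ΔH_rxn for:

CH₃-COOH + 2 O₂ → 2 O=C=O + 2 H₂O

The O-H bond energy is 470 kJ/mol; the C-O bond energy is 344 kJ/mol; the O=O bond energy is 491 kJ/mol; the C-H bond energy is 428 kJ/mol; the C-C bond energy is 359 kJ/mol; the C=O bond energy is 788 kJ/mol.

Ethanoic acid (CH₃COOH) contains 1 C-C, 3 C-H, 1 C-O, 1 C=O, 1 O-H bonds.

ΔH ≈ −805 kJ

Bonds broken (reactants):
  C-C: 1 × 359 = 359
  C-H: 3 × 428 = 1284
  C-O: 1 × 344 = 344
  C=O: 1 × 788 = 788
  O-H: 1 × 470 = 470
  O=O: 2 × 491 = 982
  Σ(broken) = 4227 kJ
Bonds formed (products):
  C=O: 4 × 788 = 3152
  O-H: 4 × 470 = 1880
  Σ(formed) = 5032 kJ
ΔH = Σ(broken) − Σ(formed) = 4227 − 5032 = −805 kJ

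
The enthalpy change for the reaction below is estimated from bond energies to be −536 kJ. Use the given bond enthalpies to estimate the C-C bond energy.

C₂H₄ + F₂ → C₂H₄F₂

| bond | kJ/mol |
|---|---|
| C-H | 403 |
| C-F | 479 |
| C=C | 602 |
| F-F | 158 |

D(C-C) ≈ 338 kJ/mol

Let D be the C-C bond energy.
Σ(broken) = 4×403 + 1×602 + 1×158 = 2372
Σ(formed) = 1×D + 2×479 + 4×403 = 2570 + D
ΔH = Σ(broken) − Σ(formed) = (2372) − (2570 + D) = −198 − D
Setting this equal to −536 kJ gives D = 338 kJ/mol.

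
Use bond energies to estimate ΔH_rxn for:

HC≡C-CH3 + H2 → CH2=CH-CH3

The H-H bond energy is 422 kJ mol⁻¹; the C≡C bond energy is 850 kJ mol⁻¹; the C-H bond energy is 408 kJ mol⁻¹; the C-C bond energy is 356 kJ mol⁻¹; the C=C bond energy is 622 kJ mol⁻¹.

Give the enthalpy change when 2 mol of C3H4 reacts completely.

ΔH = −332 kJ

Bonds broken (reactants):
  C≡C: 1 × 850 = 850
  C-C: 1 × 356 = 356
  C-H: 4 × 408 = 1632
  H-H: 1 × 422 = 422
  Σ(broken) = 3260 kJ
Bonds formed (products):
  C-C: 1 × 356 = 356
  C-H: 6 × 408 = 2448
  C=C: 1 × 622 = 622
  Σ(formed) = 3426 kJ
ΔH = Σ(broken) − Σ(formed) = 3260 − 3426 = −166 kJ
For 2× the reaction as written: 2 × (−166) = −332 kJ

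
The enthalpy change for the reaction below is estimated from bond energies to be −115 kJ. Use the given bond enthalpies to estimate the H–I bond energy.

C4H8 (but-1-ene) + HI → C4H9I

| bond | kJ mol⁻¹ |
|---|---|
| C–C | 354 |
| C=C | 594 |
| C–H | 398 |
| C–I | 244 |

Let D be the H–I bond energy.
Σ(broken) = 2×354 + 8×398 + 1×594 + 1×D = 4486 + D
Σ(formed) = 3×354 + 9×398 + 1×244 = 4888
ΔH = Σ(broken) − Σ(formed) = (4486 + D) − (4888) = −402 + D
Setting this equal to −115 kJ gives D = 287 kJ/mol.

D(H–I) ≈ 287 kJ/mol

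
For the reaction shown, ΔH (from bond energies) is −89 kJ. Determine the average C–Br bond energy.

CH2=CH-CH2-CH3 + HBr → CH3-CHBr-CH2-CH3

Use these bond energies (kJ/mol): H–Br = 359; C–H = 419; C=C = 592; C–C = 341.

Let D be the C–Br bond energy.
Σ(broken) = 2×341 + 8×419 + 1×592 + 1×359 = 4985
Σ(formed) = 1×D + 3×341 + 9×419 = 4794 + D
ΔH = Σ(broken) − Σ(formed) = (4985) − (4794 + D) = +191 − D
Setting this equal to −89 kJ gives D = 280 kJ/mol.

D(C–Br) ≈ 280 kJ/mol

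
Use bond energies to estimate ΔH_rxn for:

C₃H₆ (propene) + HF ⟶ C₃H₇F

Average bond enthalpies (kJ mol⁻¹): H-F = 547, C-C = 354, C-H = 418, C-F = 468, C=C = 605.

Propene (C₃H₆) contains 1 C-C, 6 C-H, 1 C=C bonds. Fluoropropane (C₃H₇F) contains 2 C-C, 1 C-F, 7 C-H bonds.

Bonds broken (reactants):
  C-C: 1 × 354 = 354
  C-H: 6 × 418 = 2508
  C=C: 1 × 605 = 605
  H-F: 1 × 547 = 547
  Σ(broken) = 4014 kJ
Bonds formed (products):
  C-C: 2 × 354 = 708
  C-F: 1 × 468 = 468
  C-H: 7 × 418 = 2926
  Σ(formed) = 4102 kJ
ΔH = Σ(broken) − Σ(formed) = 4014 − 4102 = −88 kJ

ΔH ≈ −88 kJ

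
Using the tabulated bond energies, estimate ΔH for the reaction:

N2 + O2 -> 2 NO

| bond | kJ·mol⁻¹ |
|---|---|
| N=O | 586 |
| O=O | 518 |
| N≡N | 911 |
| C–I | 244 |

ΔH ≈ +257 kJ

Bonds broken (reactants):
  N≡N: 1 × 911 = 911
  O=O: 1 × 518 = 518
  Σ(broken) = 1429 kJ
Bonds formed (products):
  N=O: 2 × 586 = 1172
  Σ(formed) = 1172 kJ
ΔH = Σ(broken) − Σ(formed) = 1429 − 1172 = +257 kJ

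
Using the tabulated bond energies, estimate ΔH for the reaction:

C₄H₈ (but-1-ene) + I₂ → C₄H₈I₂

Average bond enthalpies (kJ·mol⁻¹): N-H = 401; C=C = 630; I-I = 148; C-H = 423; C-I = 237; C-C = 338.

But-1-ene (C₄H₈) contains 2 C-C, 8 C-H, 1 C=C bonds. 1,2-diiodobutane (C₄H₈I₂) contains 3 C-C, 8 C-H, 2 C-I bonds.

ΔH ≈ −34 kJ

Bonds broken (reactants):
  C-C: 2 × 338 = 676
  C-H: 8 × 423 = 3384
  C=C: 1 × 630 = 630
  I-I: 1 × 148 = 148
  Σ(broken) = 4838 kJ
Bonds formed (products):
  C-C: 3 × 338 = 1014
  C-H: 8 × 423 = 3384
  C-I: 2 × 237 = 474
  Σ(formed) = 4872 kJ
ΔH = Σ(broken) − Σ(formed) = 4838 − 4872 = −34 kJ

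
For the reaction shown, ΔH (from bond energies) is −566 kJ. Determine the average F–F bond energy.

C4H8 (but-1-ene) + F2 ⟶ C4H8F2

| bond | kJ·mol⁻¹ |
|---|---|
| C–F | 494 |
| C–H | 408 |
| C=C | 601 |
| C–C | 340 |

Let D be the F–F bond energy.
Σ(broken) = 2×340 + 8×408 + 1×601 + 1×D = 4545 + D
Σ(formed) = 3×340 + 2×494 + 8×408 = 5272
ΔH = Σ(broken) − Σ(formed) = (4545 + D) − (5272) = −727 + D
Setting this equal to −566 kJ gives D = 161 kJ/mol.

D(F–F) ≈ 161 kJ/mol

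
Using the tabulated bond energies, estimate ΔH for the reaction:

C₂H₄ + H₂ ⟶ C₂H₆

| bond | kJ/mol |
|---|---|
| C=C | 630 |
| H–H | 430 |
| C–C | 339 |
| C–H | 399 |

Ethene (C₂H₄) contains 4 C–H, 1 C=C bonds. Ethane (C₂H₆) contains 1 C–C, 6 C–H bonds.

ΔH ≈ −77 kJ

Bonds broken (reactants):
  C–H: 4 × 399 = 1596
  C=C: 1 × 630 = 630
  H–H: 1 × 430 = 430
  Σ(broken) = 2656 kJ
Bonds formed (products):
  C–C: 1 × 339 = 339
  C–H: 6 × 399 = 2394
  Σ(formed) = 2733 kJ
ΔH = Σ(broken) − Σ(formed) = 2656 − 2733 = −77 kJ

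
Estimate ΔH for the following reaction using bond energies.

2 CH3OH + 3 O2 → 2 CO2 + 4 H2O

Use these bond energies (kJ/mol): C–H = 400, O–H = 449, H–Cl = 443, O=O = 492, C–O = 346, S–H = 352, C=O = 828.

Bonds broken (reactants):
  C–H: 6 × 400 = 2400
  C–O: 2 × 346 = 692
  O–H: 2 × 449 = 898
  O=O: 3 × 492 = 1476
  Σ(broken) = 5466 kJ
Bonds formed (products):
  C=O: 4 × 828 = 3312
  O–H: 8 × 449 = 3592
  Σ(formed) = 6904 kJ
ΔH = Σ(broken) − Σ(formed) = 5466 − 6904 = −1438 kJ

ΔH ≈ −1438 kJ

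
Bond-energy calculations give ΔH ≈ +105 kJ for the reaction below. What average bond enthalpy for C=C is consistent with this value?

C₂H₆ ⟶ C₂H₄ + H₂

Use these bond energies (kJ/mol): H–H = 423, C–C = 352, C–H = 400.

Let D be the C=C bond energy.
Σ(broken) = 1×352 + 6×400 = 2752
Σ(formed) = 4×400 + 1×D + 1×423 = 2023 + D
ΔH = Σ(broken) − Σ(formed) = (2752) − (2023 + D) = +729 − D
Setting this equal to +105 kJ gives D = 624 kJ/mol.

D(C=C) ≈ 624 kJ/mol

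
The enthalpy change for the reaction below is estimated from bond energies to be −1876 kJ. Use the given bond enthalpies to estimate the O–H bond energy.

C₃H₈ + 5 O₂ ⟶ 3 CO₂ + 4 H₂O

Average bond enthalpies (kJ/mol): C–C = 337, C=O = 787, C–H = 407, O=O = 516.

D(O–H) ≈ 458 kJ/mol

Let D be the O–H bond energy.
Σ(broken) = 2×337 + 8×407 + 5×516 = 6510
Σ(formed) = 6×787 + 8×D = 4722 + 8D
ΔH = Σ(broken) − Σ(formed) = (6510) − (4722 + 8D) = +1788 − 8D
Setting this equal to −1876 kJ gives 8D = 3664, so D = 458 kJ/mol.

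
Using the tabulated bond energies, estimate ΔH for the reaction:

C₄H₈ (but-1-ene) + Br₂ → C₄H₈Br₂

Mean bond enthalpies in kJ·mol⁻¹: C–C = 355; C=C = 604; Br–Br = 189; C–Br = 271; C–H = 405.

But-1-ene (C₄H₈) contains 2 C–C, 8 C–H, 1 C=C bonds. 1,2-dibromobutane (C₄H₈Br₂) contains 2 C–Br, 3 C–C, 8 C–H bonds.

Bonds broken (reactants):
  Br–Br: 1 × 189 = 189
  C–C: 2 × 355 = 710
  C–H: 8 × 405 = 3240
  C=C: 1 × 604 = 604
  Σ(broken) = 4743 kJ
Bonds formed (products):
  C–Br: 2 × 271 = 542
  C–C: 3 × 355 = 1065
  C–H: 8 × 405 = 3240
  Σ(formed) = 4847 kJ
ΔH = Σ(broken) − Σ(formed) = 4743 − 4847 = −104 kJ

ΔH ≈ −104 kJ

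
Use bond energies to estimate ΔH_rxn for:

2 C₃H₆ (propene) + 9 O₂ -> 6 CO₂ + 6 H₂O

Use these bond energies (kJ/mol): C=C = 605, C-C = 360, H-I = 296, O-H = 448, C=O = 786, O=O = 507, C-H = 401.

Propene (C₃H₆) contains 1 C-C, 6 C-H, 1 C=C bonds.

ΔH ≈ −3503 kJ

Bonds broken (reactants):
  C-C: 2 × 360 = 720
  C-H: 12 × 401 = 4812
  C=C: 2 × 605 = 1210
  O=O: 9 × 507 = 4563
  Σ(broken) = 11305 kJ
Bonds formed (products):
  C=O: 12 × 786 = 9432
  O-H: 12 × 448 = 5376
  Σ(formed) = 14808 kJ
ΔH = Σ(broken) − Σ(formed) = 11305 − 14808 = −3503 kJ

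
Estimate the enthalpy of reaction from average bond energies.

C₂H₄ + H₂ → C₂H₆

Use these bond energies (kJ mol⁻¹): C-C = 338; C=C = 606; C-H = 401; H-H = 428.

ΔH ≈ −106 kJ

Bonds broken (reactants):
  C-H: 4 × 401 = 1604
  C=C: 1 × 606 = 606
  H-H: 1 × 428 = 428
  Σ(broken) = 2638 kJ
Bonds formed (products):
  C-C: 1 × 338 = 338
  C-H: 6 × 401 = 2406
  Σ(formed) = 2744 kJ
ΔH = Σ(broken) − Σ(formed) = 2638 − 2744 = −106 kJ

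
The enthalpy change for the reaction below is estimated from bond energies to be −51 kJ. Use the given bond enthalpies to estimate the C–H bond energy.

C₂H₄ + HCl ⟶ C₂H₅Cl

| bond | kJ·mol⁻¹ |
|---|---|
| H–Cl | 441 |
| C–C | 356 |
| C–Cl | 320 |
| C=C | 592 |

D(C–H) ≈ 408 kJ/mol

Let D be the C–H bond energy.
Σ(broken) = 4×D + 1×592 + 1×441 = 1033 + 4D
Σ(formed) = 1×356 + 1×320 + 5×D = 676 + 5D
ΔH = Σ(broken) − Σ(formed) = (1033 + 4D) − (676 + 5D) = +357 − D
Setting this equal to −51 kJ gives D = 408 kJ/mol.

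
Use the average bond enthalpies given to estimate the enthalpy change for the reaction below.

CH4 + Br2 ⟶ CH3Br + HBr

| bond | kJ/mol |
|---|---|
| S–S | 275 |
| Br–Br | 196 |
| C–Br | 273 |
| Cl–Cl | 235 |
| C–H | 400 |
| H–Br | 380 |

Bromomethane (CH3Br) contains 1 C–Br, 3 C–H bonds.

ΔH ≈ −57 kJ

Bonds broken (reactants):
  Br–Br: 1 × 196 = 196
  C–H: 4 × 400 = 1600
  Σ(broken) = 1796 kJ
Bonds formed (products):
  C–Br: 1 × 273 = 273
  C–H: 3 × 400 = 1200
  H–Br: 1 × 380 = 380
  Σ(formed) = 1853 kJ
ΔH = Σ(broken) − Σ(formed) = 1796 − 1853 = −57 kJ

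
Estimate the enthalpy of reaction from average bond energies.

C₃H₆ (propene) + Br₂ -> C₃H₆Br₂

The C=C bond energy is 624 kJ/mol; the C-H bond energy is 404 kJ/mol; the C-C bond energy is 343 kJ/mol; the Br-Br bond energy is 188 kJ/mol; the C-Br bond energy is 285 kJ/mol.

Bonds broken (reactants):
  Br-Br: 1 × 188 = 188
  C-C: 1 × 343 = 343
  C-H: 6 × 404 = 2424
  C=C: 1 × 624 = 624
  Σ(broken) = 3579 kJ
Bonds formed (products):
  C-Br: 2 × 285 = 570
  C-C: 2 × 343 = 686
  C-H: 6 × 404 = 2424
  Σ(formed) = 3680 kJ
ΔH = Σ(broken) − Σ(formed) = 3579 − 3680 = −101 kJ

ΔH ≈ −101 kJ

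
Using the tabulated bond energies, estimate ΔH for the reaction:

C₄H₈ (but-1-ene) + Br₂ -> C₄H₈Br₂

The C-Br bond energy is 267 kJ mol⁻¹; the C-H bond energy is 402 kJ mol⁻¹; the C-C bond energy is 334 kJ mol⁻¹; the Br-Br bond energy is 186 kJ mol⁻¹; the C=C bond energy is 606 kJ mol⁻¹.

Bonds broken (reactants):
  Br-Br: 1 × 186 = 186
  C-C: 2 × 334 = 668
  C-H: 8 × 402 = 3216
  C=C: 1 × 606 = 606
  Σ(broken) = 4676 kJ
Bonds formed (products):
  C-Br: 2 × 267 = 534
  C-C: 3 × 334 = 1002
  C-H: 8 × 402 = 3216
  Σ(formed) = 4752 kJ
ΔH = Σ(broken) − Σ(formed) = 4676 − 4752 = −76 kJ

ΔH ≈ −76 kJ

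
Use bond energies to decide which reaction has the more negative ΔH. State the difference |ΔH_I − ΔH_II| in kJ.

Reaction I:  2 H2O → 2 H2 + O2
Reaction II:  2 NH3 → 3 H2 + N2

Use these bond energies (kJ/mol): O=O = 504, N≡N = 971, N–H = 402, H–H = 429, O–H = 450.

Reaction I:
  Bonds broken (reactants):
    O–H: 4 × 450 = 1800
    Σ(broken) = 1800 kJ
  Bonds formed (products):
    H–H: 2 × 429 = 858
    O=O: 1 × 504 = 504
    Σ(formed) = 1362 kJ
  ΔH_I = 1800 − 1362 = +438 kJ
Reaction II:
  Bonds broken (reactants):
    N–H: 6 × 402 = 2412
    Σ(broken) = 2412 kJ
  Bonds formed (products):
    H–H: 3 × 429 = 1287
    N≡N: 1 × 971 = 971
    Σ(formed) = 2258 kJ
  ΔH_II = 2412 − 2258 = +154 kJ
ΔH_I − ΔH_II = +284 kJ, so reaction II has the more negative ΔH; |ΔH_I − ΔH_II| = 284 kJ.

Reaction II, by 284 kJ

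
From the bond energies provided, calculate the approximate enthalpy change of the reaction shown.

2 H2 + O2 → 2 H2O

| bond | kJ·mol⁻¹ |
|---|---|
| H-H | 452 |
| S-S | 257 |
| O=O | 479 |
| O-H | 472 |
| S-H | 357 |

Bonds broken (reactants):
  H-H: 2 × 452 = 904
  O=O: 1 × 479 = 479
  Σ(broken) = 1383 kJ
Bonds formed (products):
  O-H: 4 × 472 = 1888
  Σ(formed) = 1888 kJ
ΔH = Σ(broken) − Σ(formed) = 1383 − 1888 = −505 kJ

ΔH ≈ −505 kJ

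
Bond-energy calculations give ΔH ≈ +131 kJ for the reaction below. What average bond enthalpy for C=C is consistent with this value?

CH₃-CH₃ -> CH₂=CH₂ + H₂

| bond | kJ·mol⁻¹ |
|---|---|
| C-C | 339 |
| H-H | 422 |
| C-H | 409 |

D(C=C) ≈ 604 kJ/mol

Let D be the C=C bond energy.
Σ(broken) = 1×339 + 6×409 = 2793
Σ(formed) = 4×409 + 1×D + 1×422 = 2058 + D
ΔH = Σ(broken) − Σ(formed) = (2793) − (2058 + D) = +735 − D
Setting this equal to +131 kJ gives D = 604 kJ/mol.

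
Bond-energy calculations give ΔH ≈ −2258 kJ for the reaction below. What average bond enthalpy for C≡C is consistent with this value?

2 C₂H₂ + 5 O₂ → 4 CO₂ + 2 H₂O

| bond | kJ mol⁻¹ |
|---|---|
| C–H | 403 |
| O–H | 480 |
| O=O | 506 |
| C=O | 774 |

D(C≡C) ≈ 856 kJ/mol

Let D be the C≡C bond energy.
Σ(broken) = 2×D + 4×403 + 5×506 = 4142 + 2D
Σ(formed) = 8×774 + 4×480 = 8112
ΔH = Σ(broken) − Σ(formed) = (4142 + 2D) − (8112) = −3970 + 2D
Setting this equal to −2258 kJ gives 2D = 1712, so D = 856 kJ/mol.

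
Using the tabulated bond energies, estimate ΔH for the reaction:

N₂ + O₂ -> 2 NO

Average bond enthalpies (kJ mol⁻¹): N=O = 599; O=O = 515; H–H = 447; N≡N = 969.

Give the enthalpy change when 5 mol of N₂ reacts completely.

ΔH = +1430 kJ

Bonds broken (reactants):
  N≡N: 1 × 969 = 969
  O=O: 1 × 515 = 515
  Σ(broken) = 1484 kJ
Bonds formed (products):
  N=O: 2 × 599 = 1198
  Σ(formed) = 1198 kJ
ΔH = Σ(broken) − Σ(formed) = 1484 − 1198 = +286 kJ
For 5× the reaction as written: 5 × (+286) = +1430 kJ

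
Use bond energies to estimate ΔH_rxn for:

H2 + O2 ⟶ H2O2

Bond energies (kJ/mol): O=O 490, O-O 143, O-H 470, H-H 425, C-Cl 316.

ΔH ≈ −168 kJ

Bonds broken (reactants):
  H-H: 1 × 425 = 425
  O=O: 1 × 490 = 490
  Σ(broken) = 915 kJ
Bonds formed (products):
  O-H: 2 × 470 = 940
  O-O: 1 × 143 = 143
  Σ(formed) = 1083 kJ
ΔH = Σ(broken) − Σ(formed) = 915 − 1083 = −168 kJ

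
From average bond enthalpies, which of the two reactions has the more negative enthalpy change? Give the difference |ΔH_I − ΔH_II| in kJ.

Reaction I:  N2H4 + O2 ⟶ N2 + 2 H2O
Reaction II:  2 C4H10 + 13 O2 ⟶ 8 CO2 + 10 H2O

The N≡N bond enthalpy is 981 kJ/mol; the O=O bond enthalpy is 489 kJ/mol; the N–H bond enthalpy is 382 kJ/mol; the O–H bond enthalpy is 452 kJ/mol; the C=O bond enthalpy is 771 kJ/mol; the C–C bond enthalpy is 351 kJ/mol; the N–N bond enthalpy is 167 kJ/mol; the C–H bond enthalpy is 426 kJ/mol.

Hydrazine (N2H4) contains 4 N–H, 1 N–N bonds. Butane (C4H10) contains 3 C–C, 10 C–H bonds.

Reaction II, by 3788 kJ

Reaction I:
  Bonds broken (reactants):
    N–H: 4 × 382 = 1528
    N–N: 1 × 167 = 167
    O=O: 1 × 489 = 489
    Σ(broken) = 2184 kJ
  Bonds formed (products):
    N≡N: 1 × 981 = 981
    O–H: 4 × 452 = 1808
    Σ(formed) = 2789 kJ
  ΔH_I = 2184 − 2789 = −605 kJ
Reaction II:
  Bonds broken (reactants):
    C–C: 6 × 351 = 2106
    C–H: 20 × 426 = 8520
    O=O: 13 × 489 = 6357
    Σ(broken) = 16983 kJ
  Bonds formed (products):
    C=O: 16 × 771 = 12336
    O–H: 20 × 452 = 9040
    Σ(formed) = 21376 kJ
  ΔH_II = 16983 − 21376 = −4393 kJ
ΔH_I − ΔH_II = +3788 kJ, so reaction II has the more negative ΔH; |ΔH_I − ΔH_II| = 3788 kJ.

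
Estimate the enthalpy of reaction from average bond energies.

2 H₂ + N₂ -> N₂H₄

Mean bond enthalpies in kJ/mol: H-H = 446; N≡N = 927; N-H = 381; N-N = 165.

ΔH ≈ +130 kJ

Bonds broken (reactants):
  H-H: 2 × 446 = 892
  N≡N: 1 × 927 = 927
  Σ(broken) = 1819 kJ
Bonds formed (products):
  N-H: 4 × 381 = 1524
  N-N: 1 × 165 = 165
  Σ(formed) = 1689 kJ
ΔH = Σ(broken) − Σ(formed) = 1819 − 1689 = +130 kJ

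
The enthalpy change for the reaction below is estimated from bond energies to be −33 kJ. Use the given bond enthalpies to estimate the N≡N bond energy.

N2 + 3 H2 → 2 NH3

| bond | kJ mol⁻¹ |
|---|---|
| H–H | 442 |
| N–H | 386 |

Let D be the N≡N bond energy.
Σ(broken) = 3×442 + 1×D = 1326 + D
Σ(formed) = 6×386 = 2316
ΔH = Σ(broken) − Σ(formed) = (1326 + D) − (2316) = −990 + D
Setting this equal to −33 kJ gives D = 957 kJ/mol.

D(N≡N) ≈ 957 kJ/mol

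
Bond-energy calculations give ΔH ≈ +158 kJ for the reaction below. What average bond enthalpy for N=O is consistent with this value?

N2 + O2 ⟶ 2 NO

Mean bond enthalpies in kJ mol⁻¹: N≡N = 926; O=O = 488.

D(N=O) ≈ 628 kJ/mol

Let D be the N=O bond energy.
Σ(broken) = 1×926 + 1×488 = 1414
Σ(formed) = 2×D = 2D
ΔH = Σ(broken) − Σ(formed) = (1414) − (2D) = +1414 − 2D
Setting this equal to +158 kJ gives 2D = 1256, so D = 628 kJ/mol.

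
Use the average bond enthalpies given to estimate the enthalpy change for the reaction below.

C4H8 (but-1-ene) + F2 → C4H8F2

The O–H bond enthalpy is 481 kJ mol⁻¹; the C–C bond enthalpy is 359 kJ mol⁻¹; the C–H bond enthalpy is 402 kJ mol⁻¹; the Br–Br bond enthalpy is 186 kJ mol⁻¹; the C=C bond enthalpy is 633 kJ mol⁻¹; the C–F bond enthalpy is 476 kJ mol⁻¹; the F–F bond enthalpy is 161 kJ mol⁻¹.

Bonds broken (reactants):
  C–C: 2 × 359 = 718
  C–H: 8 × 402 = 3216
  C=C: 1 × 633 = 633
  F–F: 1 × 161 = 161
  Σ(broken) = 4728 kJ
Bonds formed (products):
  C–C: 3 × 359 = 1077
  C–F: 2 × 476 = 952
  C–H: 8 × 402 = 3216
  Σ(formed) = 5245 kJ
ΔH = Σ(broken) − Σ(formed) = 4728 − 5245 = −517 kJ

ΔH ≈ −517 kJ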